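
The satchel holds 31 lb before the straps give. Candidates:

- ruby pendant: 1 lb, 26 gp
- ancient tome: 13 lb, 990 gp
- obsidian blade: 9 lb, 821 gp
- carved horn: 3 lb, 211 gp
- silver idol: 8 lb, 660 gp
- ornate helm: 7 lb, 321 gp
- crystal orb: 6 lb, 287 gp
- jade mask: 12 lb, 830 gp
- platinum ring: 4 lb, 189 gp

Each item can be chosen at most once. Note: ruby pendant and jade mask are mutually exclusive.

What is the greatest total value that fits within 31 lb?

Density check — obsidian blade 91.22, silver idol 82.50, ancient tome 76.15 are the best per lb.
Taking ruby pendant + ancient tome + obsidian blade + silver idol: 31 lb used, 2497 in value.

2497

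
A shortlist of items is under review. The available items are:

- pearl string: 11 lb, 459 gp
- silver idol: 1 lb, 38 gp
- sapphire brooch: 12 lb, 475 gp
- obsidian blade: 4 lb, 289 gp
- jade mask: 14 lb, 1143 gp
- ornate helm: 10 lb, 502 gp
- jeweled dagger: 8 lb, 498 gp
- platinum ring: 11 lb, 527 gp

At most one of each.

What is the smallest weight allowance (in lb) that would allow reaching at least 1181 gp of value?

15

Need the lightest bundle worth ≥ 1181.
silver idol + jade mask reaches 1181 using 15 lb.
Any bundle with less than 15 lb falls short of 1181.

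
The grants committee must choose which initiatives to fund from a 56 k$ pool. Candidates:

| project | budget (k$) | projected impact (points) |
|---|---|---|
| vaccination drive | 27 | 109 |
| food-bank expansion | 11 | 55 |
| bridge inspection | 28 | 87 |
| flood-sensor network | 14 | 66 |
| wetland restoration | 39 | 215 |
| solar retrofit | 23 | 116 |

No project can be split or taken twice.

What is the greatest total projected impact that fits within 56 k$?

281

A density-first pass picks food-bank expansion + wetland restoration — 270 at 50 k$.
Replace food-bank expansion with flood-sensor network: the trade gains 11 net, giving 281 at 53 k$.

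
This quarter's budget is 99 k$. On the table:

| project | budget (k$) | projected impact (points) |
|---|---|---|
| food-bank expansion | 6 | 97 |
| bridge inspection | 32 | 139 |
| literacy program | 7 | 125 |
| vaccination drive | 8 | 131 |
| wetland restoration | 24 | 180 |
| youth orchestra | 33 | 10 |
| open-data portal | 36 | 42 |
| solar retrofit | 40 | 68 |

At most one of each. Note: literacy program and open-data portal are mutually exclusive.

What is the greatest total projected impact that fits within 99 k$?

Food-bank expansion + bridge inspection + literacy program + vaccination drive + wetland restoration uses 77 of the 99 k$ and totals 672.
The spare 22 k$ is too small for any remaining project, and no feasible exchange beats 672.

672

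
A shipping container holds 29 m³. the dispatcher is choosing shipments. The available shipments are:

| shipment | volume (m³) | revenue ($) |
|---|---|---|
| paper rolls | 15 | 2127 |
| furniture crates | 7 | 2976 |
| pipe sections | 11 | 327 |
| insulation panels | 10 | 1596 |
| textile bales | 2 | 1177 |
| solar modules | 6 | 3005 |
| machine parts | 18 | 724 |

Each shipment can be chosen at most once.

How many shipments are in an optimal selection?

4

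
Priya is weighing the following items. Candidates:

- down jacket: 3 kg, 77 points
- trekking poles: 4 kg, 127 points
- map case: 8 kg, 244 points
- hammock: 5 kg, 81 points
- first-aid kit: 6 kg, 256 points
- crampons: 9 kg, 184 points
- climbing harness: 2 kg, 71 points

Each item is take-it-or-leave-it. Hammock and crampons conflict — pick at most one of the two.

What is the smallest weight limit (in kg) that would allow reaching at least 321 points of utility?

Look for the lowest-weight combination reaching 321.
first-aid kit + climbing harness reaches 327 using 8 kg.
Below 8 kg the best achievable stays under 321.

8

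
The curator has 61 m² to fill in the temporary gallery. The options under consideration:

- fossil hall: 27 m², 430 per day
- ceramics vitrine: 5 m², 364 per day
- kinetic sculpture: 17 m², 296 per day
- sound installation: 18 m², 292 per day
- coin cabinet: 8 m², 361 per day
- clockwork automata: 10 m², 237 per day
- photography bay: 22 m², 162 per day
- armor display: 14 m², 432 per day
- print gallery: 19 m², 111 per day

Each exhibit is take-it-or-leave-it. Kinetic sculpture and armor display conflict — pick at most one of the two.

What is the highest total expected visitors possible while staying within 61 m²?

By expected visitors per m²: ceramics vitrine 72.80, coin cabinet 45.12, armor display 30.86, clockwork automata 23.70 lead.
Ceramics vitrine + sound installation + coin cabinet + clockwork automata + armor display uses 55 of the 61 m² and totals 1686.
Next best is fossil hall + ceramics vitrine + coin cabinet + armor display at 1587 (54 m²) — short by 99.

1686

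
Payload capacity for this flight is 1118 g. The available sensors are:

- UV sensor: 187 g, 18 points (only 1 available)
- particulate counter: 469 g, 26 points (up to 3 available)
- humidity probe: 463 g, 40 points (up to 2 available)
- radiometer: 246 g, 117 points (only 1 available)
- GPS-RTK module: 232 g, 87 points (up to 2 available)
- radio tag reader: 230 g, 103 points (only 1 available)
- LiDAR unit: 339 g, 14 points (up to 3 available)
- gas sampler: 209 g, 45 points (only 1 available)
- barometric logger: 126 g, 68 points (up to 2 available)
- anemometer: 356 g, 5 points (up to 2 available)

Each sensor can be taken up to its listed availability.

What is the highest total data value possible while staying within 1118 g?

Density check — barometric logger 0.54, radiometer 0.48, radio tag reader 0.45 are the best per g.
Filling by ratio: radiometer + GPS-RTK module + radio tag reader + 2×barometric logger for 443, with 158 g left unused.
Dropping barometric logger frees 126 g; slotting in GPS-RTK module (232 g) lifts the total to 462 at 1066 g.

462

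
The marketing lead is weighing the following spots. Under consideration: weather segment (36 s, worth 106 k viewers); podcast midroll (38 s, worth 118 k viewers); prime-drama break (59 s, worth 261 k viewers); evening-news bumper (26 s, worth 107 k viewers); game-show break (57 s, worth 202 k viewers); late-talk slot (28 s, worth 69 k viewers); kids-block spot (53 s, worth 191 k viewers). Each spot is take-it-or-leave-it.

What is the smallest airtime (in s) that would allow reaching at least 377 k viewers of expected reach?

Need the lightest bundle worth ≥ 377.
Taking podcast midroll + prime-drama break gives 379 (≥ 377) for 97 s.
Below 97 s the best achievable stays under 377.

97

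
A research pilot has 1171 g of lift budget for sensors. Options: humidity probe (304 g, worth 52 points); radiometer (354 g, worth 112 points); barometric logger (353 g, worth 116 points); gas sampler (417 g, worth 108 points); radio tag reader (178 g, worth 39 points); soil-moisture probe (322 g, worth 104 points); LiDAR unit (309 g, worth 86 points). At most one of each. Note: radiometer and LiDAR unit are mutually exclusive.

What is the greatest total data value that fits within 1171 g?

Greedy by ratio would take radiometer + barometric logger + soil-moisture probe: 1029 g used, total 332.
Replace radiometer with radio tag reader + LiDAR unit: the trade gains 13 net, giving 345 at 1162 g.

345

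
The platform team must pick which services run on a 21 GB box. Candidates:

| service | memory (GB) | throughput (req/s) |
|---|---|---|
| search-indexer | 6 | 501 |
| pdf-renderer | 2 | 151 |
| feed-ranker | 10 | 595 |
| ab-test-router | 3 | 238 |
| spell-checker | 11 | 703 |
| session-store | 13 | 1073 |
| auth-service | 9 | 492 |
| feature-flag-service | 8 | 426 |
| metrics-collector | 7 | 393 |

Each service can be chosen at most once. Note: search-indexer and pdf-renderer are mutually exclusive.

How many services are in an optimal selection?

2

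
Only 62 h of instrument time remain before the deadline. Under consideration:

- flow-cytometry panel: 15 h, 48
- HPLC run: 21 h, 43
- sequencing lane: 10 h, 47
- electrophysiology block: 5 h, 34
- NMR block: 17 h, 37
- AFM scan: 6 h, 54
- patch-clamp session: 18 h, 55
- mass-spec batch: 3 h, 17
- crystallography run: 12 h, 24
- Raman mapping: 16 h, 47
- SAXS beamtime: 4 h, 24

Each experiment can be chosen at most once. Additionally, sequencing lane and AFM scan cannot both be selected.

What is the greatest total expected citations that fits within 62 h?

By expected citations per h: AFM scan 9.00, electrophysiology block 6.80, SAXS beamtime 6.00 lead.
Best packing: flow-cytometry panel + electrophysiology block + AFM scan + mass-spec batch + crystallography run + Raman mapping + SAXS beamtime — 61 h, 248 total.
The closest alternative, flow-cytometry panel + AFM scan + patch-clamp session + mass-spec batch + Raman mapping + SAXS beamtime, reaches only 245.

248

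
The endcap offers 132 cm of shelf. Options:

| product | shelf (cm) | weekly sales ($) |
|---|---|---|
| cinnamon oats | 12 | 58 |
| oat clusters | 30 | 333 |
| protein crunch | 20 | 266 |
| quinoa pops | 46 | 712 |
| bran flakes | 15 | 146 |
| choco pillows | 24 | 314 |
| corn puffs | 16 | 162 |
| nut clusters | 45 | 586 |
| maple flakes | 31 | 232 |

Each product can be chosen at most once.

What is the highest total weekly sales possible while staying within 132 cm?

1774

A density-first pass picks cinnamon oats + oat clusters + protein crunch + quinoa pops + choco pillows — 1683 at 132 cm.
Reworking the packing: quinoa pops + choco pillows + corn puffs + nut clusters uses 131 cm and improves the total to 1774.
An exhaustive check of the 512 subsets confirms 1774.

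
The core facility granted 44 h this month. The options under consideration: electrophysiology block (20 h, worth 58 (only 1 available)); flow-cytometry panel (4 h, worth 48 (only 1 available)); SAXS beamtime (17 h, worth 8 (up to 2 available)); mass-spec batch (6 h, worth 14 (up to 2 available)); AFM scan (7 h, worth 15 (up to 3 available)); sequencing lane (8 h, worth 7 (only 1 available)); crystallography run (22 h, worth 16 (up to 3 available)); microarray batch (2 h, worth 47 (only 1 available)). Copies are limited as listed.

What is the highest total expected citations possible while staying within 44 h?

183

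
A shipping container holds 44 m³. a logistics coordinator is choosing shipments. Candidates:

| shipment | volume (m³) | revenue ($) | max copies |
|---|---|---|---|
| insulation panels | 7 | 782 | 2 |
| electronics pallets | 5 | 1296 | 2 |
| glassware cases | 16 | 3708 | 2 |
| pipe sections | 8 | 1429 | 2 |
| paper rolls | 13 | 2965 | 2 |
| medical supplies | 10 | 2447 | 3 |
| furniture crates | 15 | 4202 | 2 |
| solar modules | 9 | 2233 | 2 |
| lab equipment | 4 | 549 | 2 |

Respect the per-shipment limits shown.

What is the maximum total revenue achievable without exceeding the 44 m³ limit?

11933

Greedy by ratio would take 2×electronics pallets + 2×furniture crates + lab equipment: 44 m³ used, total 11545.
Replace electronics pallets and lab equipment with solar modules: the trade gains 388 net, giving 11933 at 44 m³.
Every other selection either busts 44 m³ or exceeds an availability limit or fails to beat 11933.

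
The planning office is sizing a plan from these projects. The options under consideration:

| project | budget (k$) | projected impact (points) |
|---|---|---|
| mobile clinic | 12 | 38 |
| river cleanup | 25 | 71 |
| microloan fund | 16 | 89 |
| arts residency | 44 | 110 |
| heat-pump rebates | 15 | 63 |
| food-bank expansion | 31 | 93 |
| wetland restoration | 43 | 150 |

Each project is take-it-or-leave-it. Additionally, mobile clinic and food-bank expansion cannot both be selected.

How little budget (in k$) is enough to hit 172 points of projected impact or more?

43

Need the lightest bundle worth ≥ 172.
Taking mobile clinic + microloan fund + heat-pump rebates gives 190 (≥ 172) for 43 k$.
No combination under 43 k$ hits 172.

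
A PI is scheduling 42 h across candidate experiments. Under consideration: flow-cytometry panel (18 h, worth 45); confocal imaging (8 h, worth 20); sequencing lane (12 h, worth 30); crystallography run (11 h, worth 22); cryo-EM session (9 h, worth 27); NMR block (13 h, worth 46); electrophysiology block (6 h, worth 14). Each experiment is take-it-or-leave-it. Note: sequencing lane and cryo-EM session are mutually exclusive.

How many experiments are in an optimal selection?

3

Optimal total is 118.
One optimal bundle: flow-cytometry panel + cryo-EM session + NMR block (40 h).
Every optimal selection uses 3 experiments.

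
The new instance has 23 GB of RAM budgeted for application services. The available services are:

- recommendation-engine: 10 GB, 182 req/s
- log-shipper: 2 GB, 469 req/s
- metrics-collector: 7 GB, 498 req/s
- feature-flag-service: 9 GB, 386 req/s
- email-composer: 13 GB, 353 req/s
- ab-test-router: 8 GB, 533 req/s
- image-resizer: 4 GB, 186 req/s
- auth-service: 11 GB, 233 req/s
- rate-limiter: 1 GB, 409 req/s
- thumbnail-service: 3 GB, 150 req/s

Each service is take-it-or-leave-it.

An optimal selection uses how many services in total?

5

The maximum throughput within 23 GB is 2095.
One optimal bundle: log-shipper + metrics-collector + ab-test-router + image-resizer + rate-limiter (22 GB).
Every optimal selection uses 5 services.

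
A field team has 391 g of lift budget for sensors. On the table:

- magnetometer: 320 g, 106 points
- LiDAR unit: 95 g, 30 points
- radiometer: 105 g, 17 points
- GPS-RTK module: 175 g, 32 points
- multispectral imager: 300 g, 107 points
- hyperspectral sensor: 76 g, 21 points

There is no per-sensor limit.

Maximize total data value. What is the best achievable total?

Multispectral imager + hyperspectral sensor uses 376 of the 391 g and totals 128.

128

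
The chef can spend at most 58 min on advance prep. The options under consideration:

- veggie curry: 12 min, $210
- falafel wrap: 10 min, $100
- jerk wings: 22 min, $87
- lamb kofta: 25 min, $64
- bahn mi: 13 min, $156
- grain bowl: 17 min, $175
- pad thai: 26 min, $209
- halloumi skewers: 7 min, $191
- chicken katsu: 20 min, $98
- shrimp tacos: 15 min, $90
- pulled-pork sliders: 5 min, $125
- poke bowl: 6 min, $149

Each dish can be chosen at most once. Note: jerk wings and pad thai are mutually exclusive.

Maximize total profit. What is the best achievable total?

950

Filling by ratio: veggie curry + falafel wrap + bahn mi + halloumi skewers + pulled-pork sliders + poke bowl for 931, with 5 min left unused.
Replace bahn mi with grain bowl: the trade gains 19 net, giving 950 at 57 min.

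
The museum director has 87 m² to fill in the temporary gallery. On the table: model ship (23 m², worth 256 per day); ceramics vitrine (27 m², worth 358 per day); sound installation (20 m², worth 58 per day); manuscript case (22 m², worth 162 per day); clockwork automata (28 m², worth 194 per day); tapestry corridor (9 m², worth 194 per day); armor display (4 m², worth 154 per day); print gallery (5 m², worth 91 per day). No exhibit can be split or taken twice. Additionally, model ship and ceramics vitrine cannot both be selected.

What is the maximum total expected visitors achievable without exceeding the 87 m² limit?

1017

Taking ceramics vitrine + sound installation + manuscript case + tapestry corridor + armor display + print gallery: 87 m² used, 1017 in expected visitors.
That's the maximum — no feasible swap from here does better than 1017.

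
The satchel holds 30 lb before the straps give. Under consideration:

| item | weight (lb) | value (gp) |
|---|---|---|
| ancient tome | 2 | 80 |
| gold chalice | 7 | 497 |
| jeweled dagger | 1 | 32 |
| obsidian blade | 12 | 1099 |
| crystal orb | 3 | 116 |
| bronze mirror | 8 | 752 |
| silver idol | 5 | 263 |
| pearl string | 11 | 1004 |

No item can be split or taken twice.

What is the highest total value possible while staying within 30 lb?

Density check — bronze mirror 94.00, obsidian blade 91.58, pearl string 91.27, gold chalice 71.00 are the best per lb.
A density-first pass picks ancient tome + gold chalice + jeweled dagger + obsidian blade + bronze mirror — 2460 at 30 lb.
Dropping ancient tome and jeweled dagger and bronze mirror frees 11 lb; slotting in pearl string (11 lb) lifts the total to 2600 at 30 lb.
The closest alternative, gold chalice + obsidian blade + crystal orb + bronze mirror, reaches only 2464.

2600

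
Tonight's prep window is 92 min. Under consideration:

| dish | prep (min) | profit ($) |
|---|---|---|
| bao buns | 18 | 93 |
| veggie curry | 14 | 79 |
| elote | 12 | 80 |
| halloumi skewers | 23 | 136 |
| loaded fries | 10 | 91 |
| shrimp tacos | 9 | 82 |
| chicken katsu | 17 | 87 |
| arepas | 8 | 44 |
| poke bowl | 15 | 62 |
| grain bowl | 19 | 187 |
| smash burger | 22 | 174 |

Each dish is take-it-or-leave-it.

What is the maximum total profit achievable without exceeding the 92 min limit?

Taking the top-ratio dishes first gives veggie curry + elote + loaded fries + shrimp tacos + grain bowl + smash burger for 693 (86 min).
Dropping veggie curry and elote frees 26 min; slotting in halloumi skewers + arepas (31 min) lifts the total to 714 at 91 min.

714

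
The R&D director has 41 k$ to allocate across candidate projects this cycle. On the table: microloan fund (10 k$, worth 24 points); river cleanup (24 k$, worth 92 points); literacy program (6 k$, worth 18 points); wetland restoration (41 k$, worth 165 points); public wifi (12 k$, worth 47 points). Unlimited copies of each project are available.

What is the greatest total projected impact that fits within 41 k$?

165

Best packing: wetland restoration — 41 k$, 165 total.
That's the maximum — no swap from here does better than 165.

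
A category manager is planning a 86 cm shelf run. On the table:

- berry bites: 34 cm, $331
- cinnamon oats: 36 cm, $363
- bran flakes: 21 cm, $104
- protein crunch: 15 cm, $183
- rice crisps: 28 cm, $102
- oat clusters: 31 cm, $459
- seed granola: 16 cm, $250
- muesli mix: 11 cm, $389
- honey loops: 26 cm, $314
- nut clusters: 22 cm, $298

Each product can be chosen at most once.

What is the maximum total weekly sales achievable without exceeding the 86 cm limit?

Ranking by ratio (weekly sales/cm): muesli mix 35.36, seed granola 15.62, oat clusters 14.81.
A density-first pass picks oat clusters + seed granola + muesli mix + nut clusters — 1396 at 80 cm.
The 22 cm tied up in nut clusters is better spent on honey loops — total rises to 1412 (84 cm).

1412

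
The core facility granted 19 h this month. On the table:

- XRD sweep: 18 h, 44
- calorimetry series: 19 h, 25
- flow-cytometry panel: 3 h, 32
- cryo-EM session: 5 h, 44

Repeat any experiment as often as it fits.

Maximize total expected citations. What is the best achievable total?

Best packing: 6×flow-cytometry panel — 18 h, 192 total.

192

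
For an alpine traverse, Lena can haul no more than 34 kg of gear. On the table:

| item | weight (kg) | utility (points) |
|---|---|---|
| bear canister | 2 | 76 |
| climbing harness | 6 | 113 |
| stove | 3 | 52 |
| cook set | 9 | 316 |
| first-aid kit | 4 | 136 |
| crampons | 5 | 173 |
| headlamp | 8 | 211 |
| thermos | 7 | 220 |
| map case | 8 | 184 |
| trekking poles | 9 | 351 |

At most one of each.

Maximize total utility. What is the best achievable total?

1196

The ratio heuristic lands on bear canister + stove + cook set + first-aid kit + crampons + trekking poles (1104) but leaves 2 kg idle.
Dropping bear canister and stove frees 5 kg; slotting in thermos (7 kg) lifts the total to 1196 at 34 kg.
Every other selection either busts 34 kg or fails to beat 1196.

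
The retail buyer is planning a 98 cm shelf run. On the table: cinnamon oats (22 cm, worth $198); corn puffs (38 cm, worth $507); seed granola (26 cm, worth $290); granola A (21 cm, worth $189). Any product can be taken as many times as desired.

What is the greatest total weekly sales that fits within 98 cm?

1212

Best packing: cinnamon oats + 2×corn puffs — 98 cm, 1212 total.
That's the maximum — no swap from here does better than 1212.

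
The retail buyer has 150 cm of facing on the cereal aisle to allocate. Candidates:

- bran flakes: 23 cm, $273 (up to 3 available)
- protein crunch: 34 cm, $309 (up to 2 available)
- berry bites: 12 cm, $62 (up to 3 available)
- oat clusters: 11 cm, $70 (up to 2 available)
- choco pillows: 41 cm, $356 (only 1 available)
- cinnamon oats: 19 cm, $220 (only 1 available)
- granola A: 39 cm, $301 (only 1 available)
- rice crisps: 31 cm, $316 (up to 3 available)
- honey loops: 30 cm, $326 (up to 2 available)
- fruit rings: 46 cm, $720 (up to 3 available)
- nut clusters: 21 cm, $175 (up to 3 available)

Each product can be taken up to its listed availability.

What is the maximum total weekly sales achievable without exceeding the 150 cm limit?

By weekly sales per cm: fruit rings 15.65, bran flakes 11.87, cinnamon oats 11.58, honey loops 10.87 lead.
Best packing: oat clusters + 3×fruit rings — 149 cm, 2230 total.

2230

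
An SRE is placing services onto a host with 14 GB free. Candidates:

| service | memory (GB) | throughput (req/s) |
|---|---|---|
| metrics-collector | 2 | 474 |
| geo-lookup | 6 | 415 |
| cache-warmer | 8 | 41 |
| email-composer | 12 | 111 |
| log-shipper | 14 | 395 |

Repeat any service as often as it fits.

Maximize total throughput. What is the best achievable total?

3318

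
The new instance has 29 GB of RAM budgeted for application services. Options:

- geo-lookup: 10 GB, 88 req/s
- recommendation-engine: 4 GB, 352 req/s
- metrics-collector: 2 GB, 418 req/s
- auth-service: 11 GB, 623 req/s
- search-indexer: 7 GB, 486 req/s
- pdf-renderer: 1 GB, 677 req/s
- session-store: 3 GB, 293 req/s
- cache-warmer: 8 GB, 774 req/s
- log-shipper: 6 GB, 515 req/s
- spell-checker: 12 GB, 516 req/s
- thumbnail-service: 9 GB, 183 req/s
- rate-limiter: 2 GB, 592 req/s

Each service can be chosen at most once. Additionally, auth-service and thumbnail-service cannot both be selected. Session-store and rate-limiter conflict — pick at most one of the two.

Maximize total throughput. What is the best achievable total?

Best packing: metrics-collector + search-indexer + pdf-renderer + cache-warmer + log-shipper + rate-limiter — 26 GB, 3462 total.
An exhaustive check of the 4096 subsets confirms 3462.

3462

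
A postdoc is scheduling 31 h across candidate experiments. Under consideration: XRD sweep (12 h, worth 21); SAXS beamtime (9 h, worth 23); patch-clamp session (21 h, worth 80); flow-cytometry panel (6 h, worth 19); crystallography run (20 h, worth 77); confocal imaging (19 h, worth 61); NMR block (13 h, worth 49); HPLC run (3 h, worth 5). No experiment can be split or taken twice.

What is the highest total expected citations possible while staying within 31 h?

104

Taking the top-ratio experiments first gives flow-cytometry panel + crystallography run + HPLC run for 101 (29 h).
Replace crystallography run with patch-clamp session: the trade gains 3 net, giving 104 at 30 h.
The spare 1 h is too small for any remaining experiment, and no exchange beats 104.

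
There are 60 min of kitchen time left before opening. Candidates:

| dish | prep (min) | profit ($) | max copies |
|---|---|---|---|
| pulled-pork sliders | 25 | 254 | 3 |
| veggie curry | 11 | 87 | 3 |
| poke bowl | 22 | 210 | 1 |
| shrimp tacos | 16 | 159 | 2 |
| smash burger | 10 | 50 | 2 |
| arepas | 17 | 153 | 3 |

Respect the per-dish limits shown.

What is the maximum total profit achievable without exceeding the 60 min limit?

A density-first pass picks 2×pulled-pork sliders + smash burger — 558 at 60 min.
Dropping pulled-pork sliders and smash burger frees 35 min; slotting in 2×shrimp tacos (32 min) lifts the total to 572 at 57 min.

572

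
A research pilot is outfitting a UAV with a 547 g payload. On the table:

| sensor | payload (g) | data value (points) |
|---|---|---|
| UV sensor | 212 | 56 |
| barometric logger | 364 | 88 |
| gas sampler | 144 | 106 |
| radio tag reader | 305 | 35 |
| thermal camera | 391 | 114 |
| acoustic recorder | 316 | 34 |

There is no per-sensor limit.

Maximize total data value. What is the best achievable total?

318

Best packing: 3×gas sampler — 432 g, 318 total.
The spare 115 g is too small for any remaining sensor, and no exchange beats 318.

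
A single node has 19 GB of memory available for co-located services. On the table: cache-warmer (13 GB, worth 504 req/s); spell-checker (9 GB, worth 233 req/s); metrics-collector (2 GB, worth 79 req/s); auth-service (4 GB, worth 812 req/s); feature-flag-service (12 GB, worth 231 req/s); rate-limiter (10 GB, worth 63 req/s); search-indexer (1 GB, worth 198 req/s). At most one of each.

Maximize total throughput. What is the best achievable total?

1514

Greedy by ratio would take spell-checker + metrics-collector + auth-service + search-indexer: 16 GB used, total 1322.
The 11 GB tied up in spell-checker and metrics-collector is better spent on cache-warmer — total rises to 1514 (18 GB).
Next best is cache-warmer + metrics-collector + auth-service at 1395 (19 GB) — short by 119.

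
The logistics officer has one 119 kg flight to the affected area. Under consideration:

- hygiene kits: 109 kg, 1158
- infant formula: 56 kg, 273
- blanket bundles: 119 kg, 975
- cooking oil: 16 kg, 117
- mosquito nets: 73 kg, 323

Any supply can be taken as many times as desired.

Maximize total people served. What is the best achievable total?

Hygiene kits uses 109 of the 119 kg and totals 1158.
No other feasible combination exceeds 1158.

1158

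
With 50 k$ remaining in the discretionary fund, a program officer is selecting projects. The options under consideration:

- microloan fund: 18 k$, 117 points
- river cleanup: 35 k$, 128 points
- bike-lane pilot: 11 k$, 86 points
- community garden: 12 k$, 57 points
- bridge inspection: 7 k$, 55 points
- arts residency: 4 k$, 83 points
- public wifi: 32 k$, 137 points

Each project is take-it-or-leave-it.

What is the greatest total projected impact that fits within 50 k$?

Filling by ratio: microloan fund + bike-lane pilot + bridge inspection + arts residency for 341, with 10 k$ left unused.
The 7 k$ tied up in bridge inspection is better spent on community garden — total rises to 343 (45 k$).
Nothing else within 50 k$ beats 343.

343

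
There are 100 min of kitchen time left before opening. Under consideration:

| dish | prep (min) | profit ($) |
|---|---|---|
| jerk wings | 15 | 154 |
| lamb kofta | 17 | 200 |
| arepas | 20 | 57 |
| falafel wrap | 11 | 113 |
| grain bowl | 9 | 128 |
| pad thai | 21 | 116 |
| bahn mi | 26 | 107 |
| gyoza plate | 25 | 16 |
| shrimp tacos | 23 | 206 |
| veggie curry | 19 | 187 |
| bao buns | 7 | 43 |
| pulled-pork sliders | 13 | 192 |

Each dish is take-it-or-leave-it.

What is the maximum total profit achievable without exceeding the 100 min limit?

Filling by ratio: jerk wings + lamb kofta + falafel wrap + grain bowl + veggie curry + bao buns + pulled-pork sliders for 1017, with 9 min left unused.
Replace jerk wings with shrimp tacos: the trade gains 52 net, giving 1069 at 99 min.

1069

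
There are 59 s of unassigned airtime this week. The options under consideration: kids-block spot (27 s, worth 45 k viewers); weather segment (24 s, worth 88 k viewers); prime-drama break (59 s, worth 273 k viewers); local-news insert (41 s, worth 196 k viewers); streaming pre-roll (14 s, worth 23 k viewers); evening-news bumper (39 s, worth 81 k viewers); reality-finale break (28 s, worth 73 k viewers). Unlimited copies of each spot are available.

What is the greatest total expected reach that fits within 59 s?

Filling by ratio: local-news insert + streaming pre-roll for 219, with 4 s left unused.
The 55 s tied up in local-news insert and streaming pre-roll is better spent on prime-drama break — total rises to 273 (59 s).
Nothing else within 59 s beats 273.

273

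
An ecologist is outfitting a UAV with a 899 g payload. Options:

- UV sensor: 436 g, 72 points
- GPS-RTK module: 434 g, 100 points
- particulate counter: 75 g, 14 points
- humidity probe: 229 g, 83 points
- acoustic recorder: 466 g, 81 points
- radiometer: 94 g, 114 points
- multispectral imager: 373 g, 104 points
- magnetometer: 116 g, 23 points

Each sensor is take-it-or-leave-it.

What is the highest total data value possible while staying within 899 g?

338

Best packing: particulate counter + humidity probe + radiometer + multispectral imager + magnetometer — 887 g, 338 total.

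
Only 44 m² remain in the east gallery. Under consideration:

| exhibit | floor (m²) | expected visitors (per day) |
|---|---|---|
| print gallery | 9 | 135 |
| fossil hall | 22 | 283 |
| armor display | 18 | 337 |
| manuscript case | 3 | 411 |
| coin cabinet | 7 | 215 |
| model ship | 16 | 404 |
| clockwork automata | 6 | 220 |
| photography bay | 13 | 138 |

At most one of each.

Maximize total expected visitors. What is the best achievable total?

1385

Density check — manuscript case 137.00, clockwork automata 36.67, coin cabinet 30.71 are the best per m².
Print gallery + manuscript case + coin cabinet + model ship + clockwork automata uses 41 of the 44 m² and totals 1385.
The closest alternative, armor display + manuscript case + model ship + clockwork automata, reaches only 1372.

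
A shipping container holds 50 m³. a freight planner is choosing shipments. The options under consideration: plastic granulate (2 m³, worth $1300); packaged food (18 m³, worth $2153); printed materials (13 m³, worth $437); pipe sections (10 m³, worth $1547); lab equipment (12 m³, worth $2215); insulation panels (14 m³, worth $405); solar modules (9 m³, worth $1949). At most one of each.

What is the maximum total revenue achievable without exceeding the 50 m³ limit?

The ratio heuristic lands on plastic granulate + printed materials + pipe sections + lab equipment + solar modules (7448) but leaves 4 m³ idle.
The 15 m³ tied up in plastic granulate and printed materials is better spent on packaged food — total rises to 7864 (49 m³).
Every other selection either busts 50 m³ or fails to beat 7864.

7864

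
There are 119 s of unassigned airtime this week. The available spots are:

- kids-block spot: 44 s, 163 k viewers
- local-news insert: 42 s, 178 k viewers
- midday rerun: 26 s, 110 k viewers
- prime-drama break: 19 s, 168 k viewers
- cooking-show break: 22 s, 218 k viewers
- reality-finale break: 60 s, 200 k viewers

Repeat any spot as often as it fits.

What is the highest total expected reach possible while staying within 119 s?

1090

Density check — cooking-show break 9.91, prime-drama break 8.84, local-news insert 4.24 are the best per s.
Taking 5×cooking-show break: 110 s used, 1090 in expected reach.
Every other selection either busts 119 s or fails to beat 1090.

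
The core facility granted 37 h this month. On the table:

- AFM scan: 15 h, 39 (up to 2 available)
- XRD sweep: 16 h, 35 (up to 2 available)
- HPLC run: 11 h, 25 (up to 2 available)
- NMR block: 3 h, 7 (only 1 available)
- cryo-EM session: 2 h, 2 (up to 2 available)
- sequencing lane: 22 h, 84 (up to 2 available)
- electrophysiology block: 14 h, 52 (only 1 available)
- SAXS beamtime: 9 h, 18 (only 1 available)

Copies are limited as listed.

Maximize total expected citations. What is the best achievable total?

Sequencing lane + electrophysiology block uses 36 of the 37 h and totals 136.
Nothing else within 37 h beats 136.

136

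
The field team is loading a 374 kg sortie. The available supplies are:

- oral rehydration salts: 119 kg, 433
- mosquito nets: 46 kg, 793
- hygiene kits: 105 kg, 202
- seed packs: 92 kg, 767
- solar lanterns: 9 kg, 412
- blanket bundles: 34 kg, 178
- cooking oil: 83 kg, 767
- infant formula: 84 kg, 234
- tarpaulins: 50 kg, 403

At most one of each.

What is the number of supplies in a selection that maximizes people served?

Best achievable people served is 3376.
One optimal bundle: mosquito nets + seed packs + solar lanterns + cooking oil + infant formula + tarpaulins (364 kg).
Every optimal selection uses 6 supplies.

6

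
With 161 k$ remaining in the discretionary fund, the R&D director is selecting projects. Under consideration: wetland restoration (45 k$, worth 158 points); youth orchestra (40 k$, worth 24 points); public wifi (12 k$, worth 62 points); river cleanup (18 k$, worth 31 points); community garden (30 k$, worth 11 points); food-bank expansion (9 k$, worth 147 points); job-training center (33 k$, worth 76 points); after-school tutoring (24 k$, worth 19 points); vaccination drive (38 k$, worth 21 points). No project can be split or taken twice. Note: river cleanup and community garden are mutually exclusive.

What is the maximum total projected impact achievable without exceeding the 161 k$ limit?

498

Filling by ratio: wetland restoration + public wifi + river cleanup + food-bank expansion + job-training center + after-school tutoring for 493, with 20 k$ left unused.
The 24 k$ tied up in after-school tutoring is better spent on youth orchestra — total rises to 498 (157 k$).
Runner-up wetland restoration + public wifi + river cleanup + food-bank expansion + job-training center + vaccination drive tops out at 495.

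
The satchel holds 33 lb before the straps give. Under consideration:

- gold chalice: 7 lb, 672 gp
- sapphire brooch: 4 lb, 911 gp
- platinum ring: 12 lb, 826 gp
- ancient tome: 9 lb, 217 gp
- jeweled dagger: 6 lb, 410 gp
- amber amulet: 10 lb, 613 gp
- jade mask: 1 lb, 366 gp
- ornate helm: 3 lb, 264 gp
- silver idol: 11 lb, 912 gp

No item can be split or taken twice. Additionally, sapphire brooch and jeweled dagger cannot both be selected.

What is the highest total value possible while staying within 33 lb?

3474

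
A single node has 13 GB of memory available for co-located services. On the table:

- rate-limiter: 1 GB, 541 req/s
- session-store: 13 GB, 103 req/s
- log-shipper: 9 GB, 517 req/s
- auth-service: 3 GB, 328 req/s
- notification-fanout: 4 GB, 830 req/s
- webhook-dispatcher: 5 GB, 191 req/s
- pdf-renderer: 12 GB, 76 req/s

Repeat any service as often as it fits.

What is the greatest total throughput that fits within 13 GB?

7033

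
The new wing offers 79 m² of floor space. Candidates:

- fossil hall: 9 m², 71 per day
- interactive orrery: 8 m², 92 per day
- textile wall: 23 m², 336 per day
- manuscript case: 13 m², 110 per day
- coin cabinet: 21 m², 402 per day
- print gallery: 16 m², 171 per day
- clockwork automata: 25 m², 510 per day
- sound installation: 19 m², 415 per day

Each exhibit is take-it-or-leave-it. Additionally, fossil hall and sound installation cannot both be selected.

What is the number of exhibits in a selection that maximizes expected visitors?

Optimal total is 1437.
For example manuscript case + coin cabinet + clockwork automata + sound installation achieves it, using 78 m².
Any selection reaching 1437 contains exactly 4 exhibits.

4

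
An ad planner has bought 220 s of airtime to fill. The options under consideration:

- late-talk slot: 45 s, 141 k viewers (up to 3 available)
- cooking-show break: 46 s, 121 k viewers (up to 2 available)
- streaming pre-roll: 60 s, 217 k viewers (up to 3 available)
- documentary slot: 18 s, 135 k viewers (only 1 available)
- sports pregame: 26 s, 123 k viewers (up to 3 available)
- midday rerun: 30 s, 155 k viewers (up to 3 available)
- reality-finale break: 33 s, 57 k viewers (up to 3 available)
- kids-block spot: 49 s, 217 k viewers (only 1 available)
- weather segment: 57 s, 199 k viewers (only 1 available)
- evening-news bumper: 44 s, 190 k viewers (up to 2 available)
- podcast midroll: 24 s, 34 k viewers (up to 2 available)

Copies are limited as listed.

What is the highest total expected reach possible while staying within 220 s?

1071

Taking the top-ratio spots first gives documentary slot + 3×sports pregame + 3×midday rerun + reality-finale break for 1026 (219 s).
Replace sports pregame and midday rerun and reality-finale break with 2×evening-news bumper: the trade gains 45 net, giving 1071 at 218 s.
Nothing else within 220 s beats 1071.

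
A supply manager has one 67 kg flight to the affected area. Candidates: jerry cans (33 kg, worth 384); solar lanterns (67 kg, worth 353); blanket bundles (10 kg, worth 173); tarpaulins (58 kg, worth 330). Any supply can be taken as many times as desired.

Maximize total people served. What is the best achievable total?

Taking 6×blanket bundles: 60 kg used, 1038 in people served.
The spare 7 kg is too small for any remaining supply, and no exchange beats 1038.

1038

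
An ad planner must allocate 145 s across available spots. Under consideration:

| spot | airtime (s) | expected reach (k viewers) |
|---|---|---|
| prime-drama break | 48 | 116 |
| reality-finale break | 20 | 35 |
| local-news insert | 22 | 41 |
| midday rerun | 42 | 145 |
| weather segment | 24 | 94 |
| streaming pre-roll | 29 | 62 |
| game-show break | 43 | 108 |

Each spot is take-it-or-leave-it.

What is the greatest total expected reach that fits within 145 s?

417

Greedy by ratio would take midday rerun + weather segment + streaming pre-roll + game-show break: 138 s used, total 409.
Dropping game-show break frees 43 s; slotting in prime-drama break (48 s) lifts the total to 417 at 143 s.
That's the maximum — no swap from here does better than 417.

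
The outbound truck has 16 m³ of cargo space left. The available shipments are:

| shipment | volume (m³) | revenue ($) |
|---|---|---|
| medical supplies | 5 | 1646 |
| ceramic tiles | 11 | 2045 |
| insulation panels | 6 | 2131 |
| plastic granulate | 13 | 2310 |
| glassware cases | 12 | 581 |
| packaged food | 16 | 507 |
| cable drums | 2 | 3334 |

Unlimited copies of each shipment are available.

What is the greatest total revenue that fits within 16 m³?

26672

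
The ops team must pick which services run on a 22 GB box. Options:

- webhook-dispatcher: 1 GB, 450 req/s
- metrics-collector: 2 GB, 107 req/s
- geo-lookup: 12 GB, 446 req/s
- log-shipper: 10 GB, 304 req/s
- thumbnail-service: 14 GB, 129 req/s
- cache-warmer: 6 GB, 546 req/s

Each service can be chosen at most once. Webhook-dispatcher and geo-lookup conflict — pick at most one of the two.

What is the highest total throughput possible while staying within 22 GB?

1407

Webhook-dispatcher + metrics-collector + log-shipper + cache-warmer uses 19 of the 22 GB and totals 1407.
Runner-up webhook-dispatcher + log-shipper + cache-warmer tops out at 1300.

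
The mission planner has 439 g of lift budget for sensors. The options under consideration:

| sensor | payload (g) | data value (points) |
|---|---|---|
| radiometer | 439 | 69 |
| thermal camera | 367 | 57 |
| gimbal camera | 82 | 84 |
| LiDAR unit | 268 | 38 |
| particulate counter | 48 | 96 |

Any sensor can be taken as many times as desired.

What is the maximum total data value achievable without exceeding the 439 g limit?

864

The ratio ordering already packs tightly: 9×particulate counter, 432 g, 864.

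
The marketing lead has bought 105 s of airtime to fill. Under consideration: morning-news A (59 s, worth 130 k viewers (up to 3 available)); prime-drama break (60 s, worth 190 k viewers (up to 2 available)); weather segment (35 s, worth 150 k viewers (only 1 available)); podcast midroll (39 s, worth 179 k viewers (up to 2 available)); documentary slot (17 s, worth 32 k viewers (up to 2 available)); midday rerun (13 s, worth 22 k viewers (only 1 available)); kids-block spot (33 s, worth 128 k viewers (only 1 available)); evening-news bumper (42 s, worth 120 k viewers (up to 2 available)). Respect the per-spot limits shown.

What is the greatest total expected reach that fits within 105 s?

390

2×podcast midroll + documentary slot uses 95 of the 105 s and totals 390.
Every other selection either busts 105 s or exceeds an availability limit or fails to beat 390.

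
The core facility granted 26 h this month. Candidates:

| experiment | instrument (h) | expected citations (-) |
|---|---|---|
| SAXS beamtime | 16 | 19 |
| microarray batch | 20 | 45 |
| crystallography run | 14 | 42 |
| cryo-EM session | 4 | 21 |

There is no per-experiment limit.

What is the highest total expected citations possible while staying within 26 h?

Best packing: 6×cryo-EM session — 24 h, 126 total.
Every other selection either busts 26 h or fails to beat 126.

126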